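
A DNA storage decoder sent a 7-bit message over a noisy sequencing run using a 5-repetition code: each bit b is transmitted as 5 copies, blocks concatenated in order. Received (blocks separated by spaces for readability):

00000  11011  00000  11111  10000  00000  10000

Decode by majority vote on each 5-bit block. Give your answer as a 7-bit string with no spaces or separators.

0101000

Block 1 (00000): 0 ones → 0
Block 2 (11011): 4 ones → 1
Block 3 (00000): 0 ones → 0
Block 4 (11111): 5 ones → 1
Block 5 (10000): 1 one → 0
Block 6 (00000): 0 ones → 0
Block 7 (10000): 1 one → 0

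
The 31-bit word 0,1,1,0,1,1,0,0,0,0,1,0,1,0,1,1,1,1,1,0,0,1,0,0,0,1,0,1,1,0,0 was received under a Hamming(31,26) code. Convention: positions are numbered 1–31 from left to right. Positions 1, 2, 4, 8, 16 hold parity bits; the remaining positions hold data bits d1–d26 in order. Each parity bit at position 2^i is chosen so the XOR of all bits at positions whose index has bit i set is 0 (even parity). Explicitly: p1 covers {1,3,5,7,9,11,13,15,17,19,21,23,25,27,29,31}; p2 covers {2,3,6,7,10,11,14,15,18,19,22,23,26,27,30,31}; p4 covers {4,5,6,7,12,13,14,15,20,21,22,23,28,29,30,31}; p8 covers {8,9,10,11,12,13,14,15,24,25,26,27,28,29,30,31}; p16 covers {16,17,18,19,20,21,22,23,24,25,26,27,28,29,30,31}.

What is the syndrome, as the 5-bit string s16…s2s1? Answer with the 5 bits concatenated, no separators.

s1 (pos 1,3,5,7,9,11,13,15,17,19,21,23,25,27,29,31): 0⊕1⊕1⊕0⊕0⊕1⊕1⊕1⊕1⊕1⊕0⊕0⊕0⊕0⊕1⊕0 = 0
s2 (pos 2,3,6,7,10,11,14,15,18,19,22,23,26,27,30,31): 1⊕1⊕1⊕0⊕0⊕1⊕0⊕1⊕1⊕1⊕1⊕0⊕1⊕0⊕0⊕0 = 1
s4 (pos 4,5,6,7,12,13,14,15,20,21,22,23,28,29,30,31): 0⊕1⊕1⊕0⊕0⊕1⊕0⊕1⊕0⊕0⊕1⊕0⊕1⊕1⊕0⊕0 = 1
s8 (pos 8,9,10,11,12,13,14,15,24,25,26,27,28,29,30,31): 0⊕0⊕0⊕1⊕0⊕1⊕0⊕1⊕0⊕0⊕1⊕0⊕1⊕1⊕0⊕0 = 0
s16 (pos 16,17,18,19,20,21,22,23,24,25,26,27,28,29,30,31): 1⊕1⊕1⊕1⊕0⊕0⊕1⊕0⊕0⊕0⊕1⊕0⊕1⊕1⊕0⊕0 = 0
Syndrome s16…s1 = 00110 → error at position 6.

00110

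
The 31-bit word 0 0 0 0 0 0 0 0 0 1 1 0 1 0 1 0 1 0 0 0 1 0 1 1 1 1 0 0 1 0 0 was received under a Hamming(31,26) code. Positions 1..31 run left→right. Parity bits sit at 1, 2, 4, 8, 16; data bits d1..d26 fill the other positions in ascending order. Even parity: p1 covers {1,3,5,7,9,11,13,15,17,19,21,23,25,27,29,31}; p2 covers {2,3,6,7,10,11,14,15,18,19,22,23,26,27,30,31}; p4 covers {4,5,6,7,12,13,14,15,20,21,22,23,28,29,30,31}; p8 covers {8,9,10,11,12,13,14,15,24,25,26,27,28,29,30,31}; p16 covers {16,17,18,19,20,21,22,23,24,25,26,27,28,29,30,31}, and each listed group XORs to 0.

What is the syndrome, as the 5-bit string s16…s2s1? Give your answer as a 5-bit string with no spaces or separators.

s1 (pos 1,3,5,7,9,11,13,15,17,19,21,23,25,27,29,31): 0⊕0⊕0⊕0⊕0⊕1⊕1⊕1⊕1⊕0⊕1⊕1⊕1⊕0⊕1⊕0 = 0
s2 (pos 2,3,6,7,10,11,14,15,18,19,22,23,26,27,30,31): 0⊕0⊕0⊕0⊕1⊕1⊕0⊕1⊕0⊕0⊕0⊕1⊕1⊕0⊕0⊕0 = 1
s4 (pos 4,5,6,7,12,13,14,15,20,21,22,23,28,29,30,31): 0⊕0⊕0⊕0⊕0⊕1⊕0⊕1⊕0⊕1⊕0⊕1⊕0⊕1⊕0⊕0 = 1
s8 (pos 8,9,10,11,12,13,14,15,24,25,26,27,28,29,30,31): 0⊕0⊕1⊕1⊕0⊕1⊕0⊕1⊕1⊕1⊕1⊕0⊕0⊕1⊕0⊕0 = 0
s16 (pos 16,17,18,19,20,21,22,23,24,25,26,27,28,29,30,31): 0⊕1⊕0⊕0⊕0⊕1⊕0⊕1⊕1⊕1⊕1⊕0⊕0⊕1⊕0⊕0 = 1
Syndrome s16…s1 = 10110 → error at position 22.

10110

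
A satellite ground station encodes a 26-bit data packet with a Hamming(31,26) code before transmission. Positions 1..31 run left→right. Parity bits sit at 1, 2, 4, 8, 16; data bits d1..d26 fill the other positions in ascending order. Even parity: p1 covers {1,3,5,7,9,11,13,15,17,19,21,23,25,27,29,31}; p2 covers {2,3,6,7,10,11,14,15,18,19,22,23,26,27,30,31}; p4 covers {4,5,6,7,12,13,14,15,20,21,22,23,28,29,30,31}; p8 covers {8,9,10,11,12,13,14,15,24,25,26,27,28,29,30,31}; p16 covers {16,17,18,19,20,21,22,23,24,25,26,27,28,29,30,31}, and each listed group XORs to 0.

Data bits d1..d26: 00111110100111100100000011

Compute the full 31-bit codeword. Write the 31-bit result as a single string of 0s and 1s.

Place data at non-parity positions: p1 p2 0 p4 0 1 1 p8 1 1 1 0 1 0 0 p16 1 1 1 1 0 0 1 0 0 0 0 0 0 1 1
p1 (pos 1,3,5,7,9,11,13,15,17,19,21,23,25,27,29,31): XOR of data positions = 0⊕0⊕1⊕1⊕1⊕1⊕0⊕1⊕1⊕0⊕1⊕0⊕0⊕0⊕1 = 0
p2 (pos 2,3,6,7,10,11,14,15,18,19,22,23,26,27,30,31): XOR of data positions = 0⊕1⊕1⊕1⊕1⊕0⊕0⊕1⊕1⊕0⊕1⊕0⊕0⊕1⊕1 = 1
p4 (pos 4,5,6,7,12,13,14,15,20,21,22,23,28,29,30,31): XOR of data positions = 0⊕1⊕1⊕0⊕1⊕0⊕0⊕1⊕0⊕0⊕1⊕0⊕0⊕1⊕1 = 1
p8 (pos 8,9,10,11,12,13,14,15,24,25,26,27,28,29,30,31): XOR of data positions = 1⊕1⊕1⊕0⊕1⊕0⊕0⊕0⊕0⊕0⊕0⊕0⊕0⊕1⊕1 = 0
p16 (pos 16,17,18,19,20,21,22,23,24,25,26,27,28,29,30,31): XOR of data positions = 1⊕1⊕1⊕1⊕0⊕0⊕1⊕0⊕0⊕0⊕0⊕0⊕0⊕1⊕1 = 1
Codeword: 0101011011101001111100100000011

0101011011101001111100100000011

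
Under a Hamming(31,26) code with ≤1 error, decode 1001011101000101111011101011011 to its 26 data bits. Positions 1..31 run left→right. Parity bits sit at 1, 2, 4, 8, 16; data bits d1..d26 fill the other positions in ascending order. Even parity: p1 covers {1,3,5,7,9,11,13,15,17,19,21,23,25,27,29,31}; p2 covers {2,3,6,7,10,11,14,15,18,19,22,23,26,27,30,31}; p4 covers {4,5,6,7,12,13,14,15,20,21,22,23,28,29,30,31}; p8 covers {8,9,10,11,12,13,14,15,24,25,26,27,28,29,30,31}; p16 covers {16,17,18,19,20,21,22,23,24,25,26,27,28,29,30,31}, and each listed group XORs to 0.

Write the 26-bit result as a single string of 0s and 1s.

10110100010111011101011011

s1 (pos 1,3,5,7,9,11,13,15,17,19,21,23,25,27,29,31): 1⊕0⊕0⊕1⊕0⊕0⊕0⊕0⊕1⊕1⊕1⊕1⊕1⊕1⊕0⊕1 = 1
s2 (pos 2,3,6,7,10,11,14,15,18,19,22,23,26,27,30,31): 0⊕0⊕1⊕1⊕1⊕0⊕1⊕0⊕1⊕1⊕1⊕1⊕0⊕1⊕1⊕1 = 1
s4 (pos 4,5,6,7,12,13,14,15,20,21,22,23,28,29,30,31): 1⊕0⊕1⊕1⊕0⊕0⊕1⊕0⊕0⊕1⊕1⊕1⊕1⊕0⊕1⊕1 = 0
s8 (pos 8,9,10,11,12,13,14,15,24,25,26,27,28,29,30,31): 1⊕0⊕1⊕0⊕0⊕0⊕1⊕0⊕0⊕1⊕0⊕1⊕1⊕0⊕1⊕1 = 0
s16 (pos 16,17,18,19,20,21,22,23,24,25,26,27,28,29,30,31): 1⊕1⊕1⊕1⊕0⊕1⊕1⊕1⊕0⊕1⊕0⊕1⊕1⊕0⊕1⊕1 = 0
Syndrome s16…s1 = 00011 → error at position 3.
Flip position 3: 1001011101000101111011101011011 → 1011011101000101111011101011011
Read data bits from positions 3,5,6,7,9,10,11,12,13,14,15,17,18,19,20,21,22,23,24,25,26,27,28,29,30,31: 10110100010111011101011011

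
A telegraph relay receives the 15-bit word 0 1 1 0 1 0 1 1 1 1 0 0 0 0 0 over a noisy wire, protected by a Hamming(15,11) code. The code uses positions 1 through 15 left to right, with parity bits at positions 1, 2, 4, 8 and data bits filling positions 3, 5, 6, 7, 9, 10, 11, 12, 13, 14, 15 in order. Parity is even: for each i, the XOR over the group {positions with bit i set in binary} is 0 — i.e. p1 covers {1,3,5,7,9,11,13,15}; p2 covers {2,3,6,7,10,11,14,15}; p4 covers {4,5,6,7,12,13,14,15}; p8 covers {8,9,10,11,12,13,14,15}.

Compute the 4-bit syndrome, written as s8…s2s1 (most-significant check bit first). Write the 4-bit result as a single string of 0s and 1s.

s1 (pos 1,3,5,7,9,11,13,15): 0⊕1⊕1⊕1⊕1⊕0⊕0⊕0 = 0
s2 (pos 2,3,6,7,10,11,14,15): 1⊕1⊕0⊕1⊕1⊕0⊕0⊕0 = 0
s4 (pos 4,5,6,7,12,13,14,15): 0⊕1⊕0⊕1⊕0⊕0⊕0⊕0 = 0
s8 (pos 8,9,10,11,12,13,14,15): 1⊕1⊕1⊕0⊕0⊕0⊕0⊕0 = 1
Syndrome s8…s1 = 1000 → error at position 8.

1000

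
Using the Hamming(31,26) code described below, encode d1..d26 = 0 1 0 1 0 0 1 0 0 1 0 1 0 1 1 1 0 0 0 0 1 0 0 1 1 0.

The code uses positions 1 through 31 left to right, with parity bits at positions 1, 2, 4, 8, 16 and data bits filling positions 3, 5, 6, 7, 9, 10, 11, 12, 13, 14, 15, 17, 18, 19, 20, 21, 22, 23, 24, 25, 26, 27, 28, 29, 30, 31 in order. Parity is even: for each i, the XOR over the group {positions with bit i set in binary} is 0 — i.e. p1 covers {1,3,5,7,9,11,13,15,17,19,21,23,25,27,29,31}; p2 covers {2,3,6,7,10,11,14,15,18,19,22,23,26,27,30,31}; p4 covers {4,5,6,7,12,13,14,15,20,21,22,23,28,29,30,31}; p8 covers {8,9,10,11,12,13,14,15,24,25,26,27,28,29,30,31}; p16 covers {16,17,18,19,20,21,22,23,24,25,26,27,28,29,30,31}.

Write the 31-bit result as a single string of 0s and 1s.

Place data at non-parity positions: p1 p2 0 p4 1 0 1 p8 0 0 1 0 0 1 0 p16 1 0 1 1 1 0 0 0 0 1 0 0 1 1 0
p1 (pos 1,3,5,7,9,11,13,15,17,19,21,23,25,27,29,31): XOR of data positions = 0⊕1⊕1⊕0⊕1⊕0⊕0⊕1⊕1⊕1⊕0⊕0⊕0⊕1⊕0 = 1
p2 (pos 2,3,6,7,10,11,14,15,18,19,22,23,26,27,30,31): XOR of data positions = 0⊕0⊕1⊕0⊕1⊕1⊕0⊕0⊕1⊕0⊕0⊕1⊕0⊕1⊕0 = 0
p4 (pos 4,5,6,7,12,13,14,15,20,21,22,23,28,29,30,31): XOR of data positions = 1⊕0⊕1⊕0⊕0⊕1⊕0⊕1⊕1⊕0⊕0⊕0⊕1⊕1⊕0 = 1
p8 (pos 8,9,10,11,12,13,14,15,24,25,26,27,28,29,30,31): XOR of data positions = 0⊕0⊕1⊕0⊕0⊕1⊕0⊕0⊕0⊕1⊕0⊕0⊕1⊕1⊕0 = 1
p16 (pos 16,17,18,19,20,21,22,23,24,25,26,27,28,29,30,31): XOR of data positions = 1⊕0⊕1⊕1⊕1⊕0⊕0⊕0⊕0⊕1⊕0⊕0⊕1⊕1⊕0 = 1
Codeword: 1001101100100101101110000100110

1001101100100101101110000100110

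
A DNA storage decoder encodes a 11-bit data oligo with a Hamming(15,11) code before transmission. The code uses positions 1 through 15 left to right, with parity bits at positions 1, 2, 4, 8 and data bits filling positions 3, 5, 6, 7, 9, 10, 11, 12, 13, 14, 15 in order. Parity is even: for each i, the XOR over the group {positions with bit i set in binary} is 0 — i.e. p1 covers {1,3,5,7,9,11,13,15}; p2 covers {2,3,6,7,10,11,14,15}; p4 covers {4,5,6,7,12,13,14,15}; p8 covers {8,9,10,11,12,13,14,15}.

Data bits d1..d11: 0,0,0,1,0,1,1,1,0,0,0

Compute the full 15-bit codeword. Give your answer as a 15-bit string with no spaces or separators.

Place data at non-parity positions: p1 p2 0 p4 0 0 1 p8 0 1 1 1 0 0 0
p1 (pos 1,3,5,7,9,11,13,15): XOR of data positions = 0⊕0⊕1⊕0⊕1⊕0⊕0 = 0
p2 (pos 2,3,6,7,10,11,14,15): XOR of data positions = 0⊕0⊕1⊕1⊕1⊕0⊕0 = 1
p4 (pos 4,5,6,7,12,13,14,15): XOR of data positions = 0⊕0⊕1⊕1⊕0⊕0⊕0 = 0
p8 (pos 8,9,10,11,12,13,14,15): XOR of data positions = 0⊕1⊕1⊕1⊕0⊕0⊕0 = 1
Codeword: 010000110111000

010000110111000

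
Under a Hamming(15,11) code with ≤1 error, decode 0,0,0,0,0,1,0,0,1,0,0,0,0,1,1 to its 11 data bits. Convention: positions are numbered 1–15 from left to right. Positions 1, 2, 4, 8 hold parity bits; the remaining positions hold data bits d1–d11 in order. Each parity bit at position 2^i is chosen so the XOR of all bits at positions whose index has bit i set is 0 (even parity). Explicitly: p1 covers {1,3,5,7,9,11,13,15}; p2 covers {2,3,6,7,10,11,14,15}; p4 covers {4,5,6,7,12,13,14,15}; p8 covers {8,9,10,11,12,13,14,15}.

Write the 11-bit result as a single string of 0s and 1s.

s1 (pos 1,3,5,7,9,11,13,15): 0⊕0⊕0⊕0⊕1⊕0⊕0⊕1 = 0
s2 (pos 2,3,6,7,10,11,14,15): 0⊕0⊕1⊕0⊕0⊕0⊕1⊕1 = 1
s4 (pos 4,5,6,7,12,13,14,15): 0⊕0⊕1⊕0⊕0⊕0⊕1⊕1 = 1
s8 (pos 8,9,10,11,12,13,14,15): 0⊕1⊕0⊕0⊕0⊕0⊕1⊕1 = 1
Syndrome s8…s1 = 1110 → error at position 14.
Flip position 14: 000001001000011 → 000001001000001
Read data bits from positions 3,5,6,7,9,10,11,12,13,14,15: 00101000001

00101000001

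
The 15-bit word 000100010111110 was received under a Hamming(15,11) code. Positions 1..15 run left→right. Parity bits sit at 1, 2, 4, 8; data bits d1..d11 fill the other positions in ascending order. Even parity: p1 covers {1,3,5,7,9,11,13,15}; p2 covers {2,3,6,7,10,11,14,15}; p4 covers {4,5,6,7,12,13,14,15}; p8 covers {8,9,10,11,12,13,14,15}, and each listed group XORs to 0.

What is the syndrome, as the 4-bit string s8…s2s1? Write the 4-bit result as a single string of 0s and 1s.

s1 (pos 1,3,5,7,9,11,13,15): 0⊕0⊕0⊕0⊕0⊕1⊕1⊕0 = 0
s2 (pos 2,3,6,7,10,11,14,15): 0⊕0⊕0⊕0⊕1⊕1⊕1⊕0 = 1
s4 (pos 4,5,6,7,12,13,14,15): 1⊕0⊕0⊕0⊕1⊕1⊕1⊕0 = 0
s8 (pos 8,9,10,11,12,13,14,15): 1⊕0⊕1⊕1⊕1⊕1⊕1⊕0 = 0
Syndrome s8…s1 = 0010 → error at position 2.

0010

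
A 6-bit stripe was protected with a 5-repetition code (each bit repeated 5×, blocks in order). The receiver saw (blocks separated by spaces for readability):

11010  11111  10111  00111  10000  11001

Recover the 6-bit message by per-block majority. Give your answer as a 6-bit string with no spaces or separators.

Block 1 (11010): 3 ones → 1
Block 2 (11111): 5 ones → 1
Block 3 (10111): 4 ones → 1
Block 4 (00111): 3 ones → 1
Block 5 (10000): 1 one → 0
Block 6 (11001): 3 ones → 1

111101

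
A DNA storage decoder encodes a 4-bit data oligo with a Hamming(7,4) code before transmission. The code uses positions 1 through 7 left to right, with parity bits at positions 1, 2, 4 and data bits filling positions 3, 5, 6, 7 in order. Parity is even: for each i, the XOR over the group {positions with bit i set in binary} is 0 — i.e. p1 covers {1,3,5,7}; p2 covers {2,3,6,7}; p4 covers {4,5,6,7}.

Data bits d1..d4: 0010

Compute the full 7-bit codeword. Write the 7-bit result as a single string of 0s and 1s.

0101010

Place data at non-parity positions: p1 p2 0 p4 0 1 0
p1 (pos 1,3,5,7): XOR of data positions = 0⊕0⊕0 = 0
p2 (pos 2,3,6,7): XOR of data positions = 0⊕1⊕0 = 1
p4 (pos 4,5,6,7): XOR of data positions = 0⊕1⊕0 = 1
Codeword: 0101010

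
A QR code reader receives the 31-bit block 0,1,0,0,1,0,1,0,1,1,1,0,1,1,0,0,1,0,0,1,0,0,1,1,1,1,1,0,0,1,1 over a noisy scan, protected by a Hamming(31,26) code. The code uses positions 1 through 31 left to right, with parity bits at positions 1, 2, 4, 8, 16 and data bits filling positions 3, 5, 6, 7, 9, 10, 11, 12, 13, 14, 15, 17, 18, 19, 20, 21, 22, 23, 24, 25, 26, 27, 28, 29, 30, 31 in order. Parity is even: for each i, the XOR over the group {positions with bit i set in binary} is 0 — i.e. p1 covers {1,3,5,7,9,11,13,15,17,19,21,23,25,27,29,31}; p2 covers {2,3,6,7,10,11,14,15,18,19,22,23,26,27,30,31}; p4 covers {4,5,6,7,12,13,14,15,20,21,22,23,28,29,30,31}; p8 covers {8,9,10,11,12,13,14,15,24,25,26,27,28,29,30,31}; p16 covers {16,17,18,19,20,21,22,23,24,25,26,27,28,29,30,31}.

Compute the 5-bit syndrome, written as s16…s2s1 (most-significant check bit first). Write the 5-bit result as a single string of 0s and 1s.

11000

s1 (pos 1,3,5,7,9,11,13,15,17,19,21,23,25,27,29,31): 0⊕0⊕1⊕1⊕1⊕1⊕1⊕0⊕1⊕0⊕0⊕1⊕1⊕1⊕0⊕1 = 0
s2 (pos 2,3,6,7,10,11,14,15,18,19,22,23,26,27,30,31): 1⊕0⊕0⊕1⊕1⊕1⊕1⊕0⊕0⊕0⊕0⊕1⊕1⊕1⊕1⊕1 = 0
s4 (pos 4,5,6,7,12,13,14,15,20,21,22,23,28,29,30,31): 0⊕1⊕0⊕1⊕0⊕1⊕1⊕0⊕1⊕0⊕0⊕1⊕0⊕0⊕1⊕1 = 0
s8 (pos 8,9,10,11,12,13,14,15,24,25,26,27,28,29,30,31): 0⊕1⊕1⊕1⊕0⊕1⊕1⊕0⊕1⊕1⊕1⊕1⊕0⊕0⊕1⊕1 = 1
s16 (pos 16,17,18,19,20,21,22,23,24,25,26,27,28,29,30,31): 0⊕1⊕0⊕0⊕1⊕0⊕0⊕1⊕1⊕1⊕1⊕1⊕0⊕0⊕1⊕1 = 1
Syndrome s16…s1 = 11000 → error at position 24.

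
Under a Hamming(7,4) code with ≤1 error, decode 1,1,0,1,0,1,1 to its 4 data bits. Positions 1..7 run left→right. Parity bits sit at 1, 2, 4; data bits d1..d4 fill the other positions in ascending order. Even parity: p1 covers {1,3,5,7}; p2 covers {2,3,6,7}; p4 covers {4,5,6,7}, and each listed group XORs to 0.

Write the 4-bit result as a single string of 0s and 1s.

0001

s1 (pos 1,3,5,7): 1⊕0⊕0⊕1 = 0
s2 (pos 2,3,6,7): 1⊕0⊕1⊕1 = 1
s4 (pos 4,5,6,7): 1⊕0⊕1⊕1 = 1
Syndrome s4…s1 = 110 → error at position 6.
Flip position 6: 1101011 → 1101001
Read data bits from positions 3,5,6,7: 0001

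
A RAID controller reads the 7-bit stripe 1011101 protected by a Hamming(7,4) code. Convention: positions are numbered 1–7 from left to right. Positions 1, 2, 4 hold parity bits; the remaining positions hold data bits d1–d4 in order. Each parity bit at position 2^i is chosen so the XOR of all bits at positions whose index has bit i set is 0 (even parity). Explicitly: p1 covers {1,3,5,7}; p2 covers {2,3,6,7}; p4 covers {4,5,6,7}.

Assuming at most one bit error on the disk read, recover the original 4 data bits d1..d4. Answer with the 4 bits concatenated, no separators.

s1 (pos 1,3,5,7): 1⊕1⊕1⊕1 = 0
s2 (pos 2,3,6,7): 0⊕1⊕0⊕1 = 0
s4 (pos 4,5,6,7): 1⊕1⊕0⊕1 = 1
Syndrome s4…s1 = 100 → error at position 4.
Flip position 4: 1011101 → 1010101
Read data bits from positions 3,5,6,7: 1101

1101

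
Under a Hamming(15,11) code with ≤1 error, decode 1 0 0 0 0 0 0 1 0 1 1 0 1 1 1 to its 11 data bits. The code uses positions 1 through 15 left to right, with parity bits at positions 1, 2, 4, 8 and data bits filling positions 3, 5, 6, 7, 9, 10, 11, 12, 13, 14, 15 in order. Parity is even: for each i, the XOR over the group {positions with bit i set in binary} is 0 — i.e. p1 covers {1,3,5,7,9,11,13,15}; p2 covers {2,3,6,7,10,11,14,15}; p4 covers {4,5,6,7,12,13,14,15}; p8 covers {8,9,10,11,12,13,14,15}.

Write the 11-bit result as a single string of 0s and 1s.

s1 (pos 1,3,5,7,9,11,13,15): 1⊕0⊕0⊕0⊕0⊕1⊕1⊕1 = 0
s2 (pos 2,3,6,7,10,11,14,15): 0⊕0⊕0⊕0⊕1⊕1⊕1⊕1 = 0
s4 (pos 4,5,6,7,12,13,14,15): 0⊕0⊕0⊕0⊕0⊕1⊕1⊕1 = 1
s8 (pos 8,9,10,11,12,13,14,15): 1⊕0⊕1⊕1⊕0⊕1⊕1⊕1 = 0
Syndrome s8…s1 = 0100 → error at position 4.
Flip position 4: 100000010110111 → 100100010110111
Read data bits from positions 3,5,6,7,9,10,11,12,13,14,15: 00000110111

00000110111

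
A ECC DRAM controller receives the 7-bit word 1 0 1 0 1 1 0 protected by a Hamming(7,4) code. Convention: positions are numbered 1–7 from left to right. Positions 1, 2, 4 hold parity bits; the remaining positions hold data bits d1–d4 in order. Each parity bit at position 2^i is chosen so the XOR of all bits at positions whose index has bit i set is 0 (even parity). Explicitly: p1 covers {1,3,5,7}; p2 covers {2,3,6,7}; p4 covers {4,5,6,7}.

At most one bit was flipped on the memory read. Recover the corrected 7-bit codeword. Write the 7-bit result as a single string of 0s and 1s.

0010110

s1 (pos 1,3,5,7): 1⊕1⊕1⊕0 = 1
s2 (pos 2,3,6,7): 0⊕1⊕1⊕0 = 0
s4 (pos 4,5,6,7): 0⊕1⊕1⊕0 = 0
Syndrome s4…s1 = 001 → error at position 1.
Flip position 1: 1010110 → 0010110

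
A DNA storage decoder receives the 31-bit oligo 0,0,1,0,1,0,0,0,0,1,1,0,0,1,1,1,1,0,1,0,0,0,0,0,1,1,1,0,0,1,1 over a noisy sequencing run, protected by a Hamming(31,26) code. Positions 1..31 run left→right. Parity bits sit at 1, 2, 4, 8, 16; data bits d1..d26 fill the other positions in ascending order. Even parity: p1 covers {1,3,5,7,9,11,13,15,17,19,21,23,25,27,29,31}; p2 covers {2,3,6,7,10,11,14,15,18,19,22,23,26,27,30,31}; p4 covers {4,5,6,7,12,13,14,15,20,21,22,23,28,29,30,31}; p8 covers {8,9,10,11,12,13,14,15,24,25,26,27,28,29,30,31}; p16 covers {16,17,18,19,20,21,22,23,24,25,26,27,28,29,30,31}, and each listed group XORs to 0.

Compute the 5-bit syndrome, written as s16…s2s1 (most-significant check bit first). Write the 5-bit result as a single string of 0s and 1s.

s1 (pos 1,3,5,7,9,11,13,15,17,19,21,23,25,27,29,31): 0⊕1⊕1⊕0⊕0⊕1⊕0⊕1⊕1⊕1⊕0⊕0⊕1⊕1⊕0⊕1 = 1
s2 (pos 2,3,6,7,10,11,14,15,18,19,22,23,26,27,30,31): 0⊕1⊕0⊕0⊕1⊕1⊕1⊕1⊕0⊕1⊕0⊕0⊕1⊕1⊕1⊕1 = 0
s4 (pos 4,5,6,7,12,13,14,15,20,21,22,23,28,29,30,31): 0⊕1⊕0⊕0⊕0⊕0⊕1⊕1⊕0⊕0⊕0⊕0⊕0⊕0⊕1⊕1 = 1
s8 (pos 8,9,10,11,12,13,14,15,24,25,26,27,28,29,30,31): 0⊕0⊕1⊕1⊕0⊕0⊕1⊕1⊕0⊕1⊕1⊕1⊕0⊕0⊕1⊕1 = 1
s16 (pos 16,17,18,19,20,21,22,23,24,25,26,27,28,29,30,31): 1⊕1⊕0⊕1⊕0⊕0⊕0⊕0⊕0⊕1⊕1⊕1⊕0⊕0⊕1⊕1 = 0
Syndrome s16…s1 = 01101 → error at position 13.

01101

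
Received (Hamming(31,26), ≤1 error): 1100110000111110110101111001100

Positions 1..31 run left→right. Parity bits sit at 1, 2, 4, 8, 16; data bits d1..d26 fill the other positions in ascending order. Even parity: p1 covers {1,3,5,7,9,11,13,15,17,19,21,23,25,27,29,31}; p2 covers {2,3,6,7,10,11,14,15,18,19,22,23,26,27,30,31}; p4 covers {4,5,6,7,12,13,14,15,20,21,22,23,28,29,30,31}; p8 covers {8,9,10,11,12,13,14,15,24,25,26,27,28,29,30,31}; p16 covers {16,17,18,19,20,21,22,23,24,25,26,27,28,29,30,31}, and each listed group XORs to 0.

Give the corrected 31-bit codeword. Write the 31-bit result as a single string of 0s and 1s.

1100110000111110110101111001000

s1 (pos 1,3,5,7,9,11,13,15,17,19,21,23,25,27,29,31): 1⊕0⊕1⊕0⊕0⊕1⊕1⊕1⊕1⊕0⊕0⊕1⊕1⊕0⊕1⊕0 = 1
s2 (pos 2,3,6,7,10,11,14,15,18,19,22,23,26,27,30,31): 1⊕0⊕1⊕0⊕0⊕1⊕1⊕1⊕1⊕0⊕1⊕1⊕0⊕0⊕0⊕0 = 0
s4 (pos 4,5,6,7,12,13,14,15,20,21,22,23,28,29,30,31): 0⊕1⊕1⊕0⊕1⊕1⊕1⊕1⊕1⊕0⊕1⊕1⊕1⊕1⊕0⊕0 = 1
s8 (pos 8,9,10,11,12,13,14,15,24,25,26,27,28,29,30,31): 0⊕0⊕0⊕1⊕1⊕1⊕1⊕1⊕1⊕1⊕0⊕0⊕1⊕1⊕0⊕0 = 1
s16 (pos 16,17,18,19,20,21,22,23,24,25,26,27,28,29,30,31): 0⊕1⊕1⊕0⊕1⊕0⊕1⊕1⊕1⊕1⊕0⊕0⊕1⊕1⊕0⊕0 = 1
Syndrome s16…s1 = 11101 → error at position 29.
Flip position 29: 1100110000111110110101111001100 → 1100110000111110110101111001000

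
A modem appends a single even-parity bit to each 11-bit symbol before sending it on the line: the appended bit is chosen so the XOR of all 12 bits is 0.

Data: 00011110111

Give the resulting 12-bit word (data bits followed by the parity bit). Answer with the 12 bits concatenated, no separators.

XOR of the 11 data bits: 0⊕0⊕0⊕1⊕1⊕1⊕1⊕0⊕1⊕1⊕1 = 1
Parity bit = 1 (so all 12 bits XOR to 0).

000111101111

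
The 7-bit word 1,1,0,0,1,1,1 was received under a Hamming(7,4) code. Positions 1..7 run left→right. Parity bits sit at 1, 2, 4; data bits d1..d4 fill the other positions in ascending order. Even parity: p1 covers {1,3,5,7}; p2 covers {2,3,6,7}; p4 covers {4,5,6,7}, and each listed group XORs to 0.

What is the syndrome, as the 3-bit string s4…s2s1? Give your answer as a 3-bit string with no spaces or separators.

111

s1 (pos 1,3,5,7): 1⊕0⊕1⊕1 = 1
s2 (pos 2,3,6,7): 1⊕0⊕1⊕1 = 1
s4 (pos 4,5,6,7): 0⊕1⊕1⊕1 = 1
Syndrome s4…s1 = 111 → error at position 7.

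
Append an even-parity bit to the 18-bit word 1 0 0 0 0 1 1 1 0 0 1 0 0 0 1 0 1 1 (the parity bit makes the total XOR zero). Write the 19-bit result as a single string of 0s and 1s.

XOR of the 18 data bits: 1⊕0⊕0⊕0⊕0⊕1⊕1⊕1⊕0⊕0⊕1⊕0⊕0⊕0⊕1⊕0⊕1⊕1 = 0
Parity bit = 0 (so all 19 bits XOR to 0).

1000011100100010110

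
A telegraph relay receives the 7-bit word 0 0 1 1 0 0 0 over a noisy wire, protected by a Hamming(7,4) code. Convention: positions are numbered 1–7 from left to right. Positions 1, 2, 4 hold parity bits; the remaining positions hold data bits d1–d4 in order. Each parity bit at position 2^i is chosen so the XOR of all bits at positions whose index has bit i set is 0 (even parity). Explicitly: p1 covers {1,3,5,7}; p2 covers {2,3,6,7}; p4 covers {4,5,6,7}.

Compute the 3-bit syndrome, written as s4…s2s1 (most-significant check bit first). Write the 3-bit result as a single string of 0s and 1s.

111

s1 (pos 1,3,5,7): 0⊕1⊕0⊕0 = 1
s2 (pos 2,3,6,7): 0⊕1⊕0⊕0 = 1
s4 (pos 4,5,6,7): 1⊕0⊕0⊕0 = 1
Syndrome s4…s1 = 111 → error at position 7.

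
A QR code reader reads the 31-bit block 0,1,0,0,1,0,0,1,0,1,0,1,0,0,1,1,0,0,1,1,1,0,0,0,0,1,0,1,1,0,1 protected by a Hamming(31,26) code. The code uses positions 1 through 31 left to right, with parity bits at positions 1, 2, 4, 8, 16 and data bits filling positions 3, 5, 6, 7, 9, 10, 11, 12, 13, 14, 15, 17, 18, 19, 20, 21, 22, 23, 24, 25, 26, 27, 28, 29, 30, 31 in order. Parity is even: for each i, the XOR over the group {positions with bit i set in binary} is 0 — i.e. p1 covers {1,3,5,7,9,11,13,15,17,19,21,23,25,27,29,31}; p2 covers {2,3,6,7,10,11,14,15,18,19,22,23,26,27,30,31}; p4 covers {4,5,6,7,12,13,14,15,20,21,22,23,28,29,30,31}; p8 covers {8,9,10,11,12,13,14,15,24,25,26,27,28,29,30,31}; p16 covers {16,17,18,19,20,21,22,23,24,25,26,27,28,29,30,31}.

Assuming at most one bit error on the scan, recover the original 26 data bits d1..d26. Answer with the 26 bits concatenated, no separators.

01000101001001110000101101

s1 (pos 1,3,5,7,9,11,13,15,17,19,21,23,25,27,29,31): 0⊕0⊕1⊕0⊕0⊕0⊕0⊕1⊕0⊕1⊕1⊕0⊕0⊕0⊕1⊕1 = 0
s2 (pos 2,3,6,7,10,11,14,15,18,19,22,23,26,27,30,31): 1⊕0⊕0⊕0⊕1⊕0⊕0⊕1⊕0⊕1⊕0⊕0⊕1⊕0⊕0⊕1 = 0
s4 (pos 4,5,6,7,12,13,14,15,20,21,22,23,28,29,30,31): 0⊕1⊕0⊕0⊕1⊕0⊕0⊕1⊕1⊕1⊕0⊕0⊕1⊕1⊕0⊕1 = 0
s8 (pos 8,9,10,11,12,13,14,15,24,25,26,27,28,29,30,31): 1⊕0⊕1⊕0⊕1⊕0⊕0⊕1⊕0⊕0⊕1⊕0⊕1⊕1⊕0⊕1 = 0
s16 (pos 16,17,18,19,20,21,22,23,24,25,26,27,28,29,30,31): 1⊕0⊕0⊕1⊕1⊕1⊕0⊕0⊕0⊕0⊕1⊕0⊕1⊕1⊕0⊕1 = 0
Syndrome s16…s1 = 00000 → no error.
Read data bits from positions 3,5,6,7,9,10,11,12,13,14,15,17,18,19,20,21,22,23,24,25,26,27,28,29,30,31: 01000101001001110000101101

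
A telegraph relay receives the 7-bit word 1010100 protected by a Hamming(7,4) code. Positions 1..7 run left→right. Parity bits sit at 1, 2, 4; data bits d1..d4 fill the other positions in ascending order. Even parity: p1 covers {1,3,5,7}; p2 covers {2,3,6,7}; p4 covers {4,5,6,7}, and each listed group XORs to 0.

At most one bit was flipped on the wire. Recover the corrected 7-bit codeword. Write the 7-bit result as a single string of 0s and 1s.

s1 (pos 1,3,5,7): 1⊕1⊕1⊕0 = 1
s2 (pos 2,3,6,7): 0⊕1⊕0⊕0 = 1
s4 (pos 4,5,6,7): 0⊕1⊕0⊕0 = 1
Syndrome s4…s1 = 111 → error at position 7.
Flip position 7: 1010100 → 1010101

1010101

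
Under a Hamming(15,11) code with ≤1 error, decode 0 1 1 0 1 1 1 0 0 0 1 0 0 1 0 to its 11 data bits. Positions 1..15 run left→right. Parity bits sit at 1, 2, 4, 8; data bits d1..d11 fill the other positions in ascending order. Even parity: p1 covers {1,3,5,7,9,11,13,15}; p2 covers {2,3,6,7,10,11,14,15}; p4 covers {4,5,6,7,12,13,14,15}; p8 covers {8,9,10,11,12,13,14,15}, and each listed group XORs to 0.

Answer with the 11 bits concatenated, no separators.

11110010010

s1 (pos 1,3,5,7,9,11,13,15): 0⊕1⊕1⊕1⊕0⊕1⊕0⊕0 = 0
s2 (pos 2,3,6,7,10,11,14,15): 1⊕1⊕1⊕1⊕0⊕1⊕1⊕0 = 0
s4 (pos 4,5,6,7,12,13,14,15): 0⊕1⊕1⊕1⊕0⊕0⊕1⊕0 = 0
s8 (pos 8,9,10,11,12,13,14,15): 0⊕0⊕0⊕1⊕0⊕0⊕1⊕0 = 0
Syndrome s8…s1 = 0000 → no error.
Read data bits from positions 3,5,6,7,9,10,11,12,13,14,15: 11110010010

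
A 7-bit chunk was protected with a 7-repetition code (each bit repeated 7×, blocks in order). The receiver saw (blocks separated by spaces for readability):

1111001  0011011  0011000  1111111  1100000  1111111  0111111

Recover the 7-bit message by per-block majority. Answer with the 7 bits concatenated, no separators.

Block 1 (1111001): 5 ones → 1
Block 2 (0011011): 4 ones → 1
Block 3 (0011000): 2 ones → 0
Block 4 (1111111): 7 ones → 1
Block 5 (1100000): 2 ones → 0
Block 6 (1111111): 7 ones → 1
Block 7 (0111111): 6 ones → 1

1101011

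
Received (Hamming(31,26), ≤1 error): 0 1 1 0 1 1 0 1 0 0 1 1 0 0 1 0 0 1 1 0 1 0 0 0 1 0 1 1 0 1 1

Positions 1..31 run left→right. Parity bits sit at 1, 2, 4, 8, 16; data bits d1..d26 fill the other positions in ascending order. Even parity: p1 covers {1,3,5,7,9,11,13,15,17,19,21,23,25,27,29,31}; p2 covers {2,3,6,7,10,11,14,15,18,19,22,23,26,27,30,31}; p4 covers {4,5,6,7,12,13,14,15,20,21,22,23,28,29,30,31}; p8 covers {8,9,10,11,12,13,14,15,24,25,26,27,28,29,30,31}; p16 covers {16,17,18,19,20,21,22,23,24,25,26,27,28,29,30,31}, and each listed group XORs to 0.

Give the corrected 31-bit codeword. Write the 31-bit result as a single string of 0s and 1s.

s1 (pos 1,3,5,7,9,11,13,15,17,19,21,23,25,27,29,31): 0⊕1⊕1⊕0⊕0⊕1⊕0⊕1⊕0⊕1⊕1⊕0⊕1⊕1⊕0⊕1 = 1
s2 (pos 2,3,6,7,10,11,14,15,18,19,22,23,26,27,30,31): 1⊕1⊕1⊕0⊕0⊕1⊕0⊕1⊕1⊕1⊕0⊕0⊕0⊕1⊕1⊕1 = 0
s4 (pos 4,5,6,7,12,13,14,15,20,21,22,23,28,29,30,31): 0⊕1⊕1⊕0⊕1⊕0⊕0⊕1⊕0⊕1⊕0⊕0⊕1⊕0⊕1⊕1 = 0
s8 (pos 8,9,10,11,12,13,14,15,24,25,26,27,28,29,30,31): 1⊕0⊕0⊕1⊕1⊕0⊕0⊕1⊕0⊕1⊕0⊕1⊕1⊕0⊕1⊕1 = 1
s16 (pos 16,17,18,19,20,21,22,23,24,25,26,27,28,29,30,31): 0⊕0⊕1⊕1⊕0⊕1⊕0⊕0⊕0⊕1⊕0⊕1⊕1⊕0⊕1⊕1 = 0
Syndrome s16…s1 = 01001 → error at position 9.
Flip position 9: 0110110100110010011010001011011 → 0110110110110010011010001011011

0110110110110010011010001011011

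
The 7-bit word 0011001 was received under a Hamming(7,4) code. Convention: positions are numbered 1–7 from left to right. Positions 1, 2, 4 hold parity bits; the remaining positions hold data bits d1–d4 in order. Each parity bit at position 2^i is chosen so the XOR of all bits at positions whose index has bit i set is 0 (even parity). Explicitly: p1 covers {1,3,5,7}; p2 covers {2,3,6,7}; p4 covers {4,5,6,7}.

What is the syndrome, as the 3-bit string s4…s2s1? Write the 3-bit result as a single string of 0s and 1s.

000

s1 (pos 1,3,5,7): 0⊕1⊕0⊕1 = 0
s2 (pos 2,3,6,7): 0⊕1⊕0⊕1 = 0
s4 (pos 4,5,6,7): 1⊕0⊕0⊕1 = 0
Syndrome s4…s1 = 000 → no error.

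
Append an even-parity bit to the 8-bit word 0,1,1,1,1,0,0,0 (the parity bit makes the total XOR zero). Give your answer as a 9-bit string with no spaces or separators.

011110000

XOR of the 8 data bits: 0⊕1⊕1⊕1⊕1⊕0⊕0⊕0 = 0
Parity bit = 0 (so all 9 bits XOR to 0).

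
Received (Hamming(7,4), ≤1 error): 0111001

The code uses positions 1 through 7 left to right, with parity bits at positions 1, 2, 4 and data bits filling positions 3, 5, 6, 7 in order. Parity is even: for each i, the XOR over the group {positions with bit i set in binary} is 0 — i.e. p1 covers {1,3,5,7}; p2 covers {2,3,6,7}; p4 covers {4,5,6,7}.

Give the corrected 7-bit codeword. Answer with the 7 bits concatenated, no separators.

0011001

s1 (pos 1,3,5,7): 0⊕1⊕0⊕1 = 0
s2 (pos 2,3,6,7): 1⊕1⊕0⊕1 = 1
s4 (pos 4,5,6,7): 1⊕0⊕0⊕1 = 0
Syndrome s4…s1 = 010 → error at position 2.
Flip position 2: 0111001 → 0011001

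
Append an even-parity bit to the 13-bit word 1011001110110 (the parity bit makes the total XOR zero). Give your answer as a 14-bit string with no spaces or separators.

XOR of the 13 data bits: 1⊕0⊕1⊕1⊕0⊕0⊕1⊕1⊕1⊕0⊕1⊕1⊕0 = 0
Parity bit = 0 (so all 14 bits XOR to 0).

10110011101100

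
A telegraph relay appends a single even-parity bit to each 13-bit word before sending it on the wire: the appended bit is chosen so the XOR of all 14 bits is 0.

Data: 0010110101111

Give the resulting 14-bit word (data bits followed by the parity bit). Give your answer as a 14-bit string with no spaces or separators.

00101101011110

XOR of the 13 data bits: 0⊕0⊕1⊕0⊕1⊕1⊕0⊕1⊕0⊕1⊕1⊕1⊕1 = 0
Parity bit = 0 (so all 14 bits XOR to 0).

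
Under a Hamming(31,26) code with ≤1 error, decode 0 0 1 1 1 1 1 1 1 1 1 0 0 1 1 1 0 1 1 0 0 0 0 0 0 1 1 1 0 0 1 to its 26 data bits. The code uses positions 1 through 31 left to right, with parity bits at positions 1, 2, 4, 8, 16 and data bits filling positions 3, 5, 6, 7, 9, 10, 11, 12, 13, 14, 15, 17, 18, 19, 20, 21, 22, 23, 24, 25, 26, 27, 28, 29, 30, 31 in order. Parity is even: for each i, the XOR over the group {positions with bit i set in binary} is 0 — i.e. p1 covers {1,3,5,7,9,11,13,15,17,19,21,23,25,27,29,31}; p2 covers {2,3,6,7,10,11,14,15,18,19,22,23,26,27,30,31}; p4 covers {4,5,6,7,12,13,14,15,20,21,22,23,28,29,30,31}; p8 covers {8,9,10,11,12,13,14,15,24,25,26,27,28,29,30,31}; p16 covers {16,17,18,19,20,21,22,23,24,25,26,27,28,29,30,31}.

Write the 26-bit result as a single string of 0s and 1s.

11111110011111000000111001

s1 (pos 1,3,5,7,9,11,13,15,17,19,21,23,25,27,29,31): 0⊕1⊕1⊕1⊕1⊕1⊕0⊕1⊕0⊕1⊕0⊕0⊕0⊕1⊕0⊕1 = 1
s2 (pos 2,3,6,7,10,11,14,15,18,19,22,23,26,27,30,31): 0⊕1⊕1⊕1⊕1⊕1⊕1⊕1⊕1⊕1⊕0⊕0⊕1⊕1⊕0⊕1 = 0
s4 (pos 4,5,6,7,12,13,14,15,20,21,22,23,28,29,30,31): 1⊕1⊕1⊕1⊕0⊕0⊕1⊕1⊕0⊕0⊕0⊕0⊕1⊕0⊕0⊕1 = 0
s8 (pos 8,9,10,11,12,13,14,15,24,25,26,27,28,29,30,31): 1⊕1⊕1⊕1⊕0⊕0⊕1⊕1⊕0⊕0⊕1⊕1⊕1⊕0⊕0⊕1 = 0
s16 (pos 16,17,18,19,20,21,22,23,24,25,26,27,28,29,30,31): 1⊕0⊕1⊕1⊕0⊕0⊕0⊕0⊕0⊕0⊕1⊕1⊕1⊕0⊕0⊕1 = 1
Syndrome s16…s1 = 10001 → error at position 17.
Flip position 17: 0011111111100111011000000111001 → 0011111111100111111000000111001
Read data bits from positions 3,5,6,7,9,10,11,12,13,14,15,17,18,19,20,21,22,23,24,25,26,27,28,29,30,31: 11111110011111000000111001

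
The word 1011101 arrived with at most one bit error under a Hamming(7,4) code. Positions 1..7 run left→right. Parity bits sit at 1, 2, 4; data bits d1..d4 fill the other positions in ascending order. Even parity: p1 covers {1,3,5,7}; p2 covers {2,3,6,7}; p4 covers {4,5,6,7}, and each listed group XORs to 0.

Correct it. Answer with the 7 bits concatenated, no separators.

s1 (pos 1,3,5,7): 1⊕1⊕1⊕1 = 0
s2 (pos 2,3,6,7): 0⊕1⊕0⊕1 = 0
s4 (pos 4,5,6,7): 1⊕1⊕0⊕1 = 1
Syndrome s4…s1 = 100 → error at position 4.
Flip position 4: 1011101 → 1010101

1010101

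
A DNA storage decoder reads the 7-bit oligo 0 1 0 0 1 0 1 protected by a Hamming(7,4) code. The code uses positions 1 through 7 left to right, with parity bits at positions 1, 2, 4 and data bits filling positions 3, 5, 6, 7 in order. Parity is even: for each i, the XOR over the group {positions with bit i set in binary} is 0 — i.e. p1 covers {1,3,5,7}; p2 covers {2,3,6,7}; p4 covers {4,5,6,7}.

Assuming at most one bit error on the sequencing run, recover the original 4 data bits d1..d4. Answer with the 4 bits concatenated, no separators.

0101

s1 (pos 1,3,5,7): 0⊕0⊕1⊕1 = 0
s2 (pos 2,3,6,7): 1⊕0⊕0⊕1 = 0
s4 (pos 4,5,6,7): 0⊕1⊕0⊕1 = 0
Syndrome s4…s1 = 000 → no error.
Read data bits from positions 3,5,6,7: 0101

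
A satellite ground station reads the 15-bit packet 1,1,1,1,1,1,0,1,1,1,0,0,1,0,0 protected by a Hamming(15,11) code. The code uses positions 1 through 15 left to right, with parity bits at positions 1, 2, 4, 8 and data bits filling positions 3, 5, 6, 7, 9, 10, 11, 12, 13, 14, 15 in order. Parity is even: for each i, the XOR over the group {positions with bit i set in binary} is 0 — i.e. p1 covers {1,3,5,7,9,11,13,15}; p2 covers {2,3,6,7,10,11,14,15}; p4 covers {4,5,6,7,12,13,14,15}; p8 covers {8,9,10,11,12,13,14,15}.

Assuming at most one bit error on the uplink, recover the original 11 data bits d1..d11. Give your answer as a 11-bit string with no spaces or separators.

11101100100

s1 (pos 1,3,5,7,9,11,13,15): 1⊕1⊕1⊕0⊕1⊕0⊕1⊕0 = 1
s2 (pos 2,3,6,7,10,11,14,15): 1⊕1⊕1⊕0⊕1⊕0⊕0⊕0 = 0
s4 (pos 4,5,6,7,12,13,14,15): 1⊕1⊕1⊕0⊕0⊕1⊕0⊕0 = 0
s8 (pos 8,9,10,11,12,13,14,15): 1⊕1⊕1⊕0⊕0⊕1⊕0⊕0 = 0
Syndrome s8…s1 = 0001 → error at position 1.
Flip position 1: 111111011100100 → 011111011100100
Read data bits from positions 3,5,6,7,9,10,11,12,13,14,15: 11101100100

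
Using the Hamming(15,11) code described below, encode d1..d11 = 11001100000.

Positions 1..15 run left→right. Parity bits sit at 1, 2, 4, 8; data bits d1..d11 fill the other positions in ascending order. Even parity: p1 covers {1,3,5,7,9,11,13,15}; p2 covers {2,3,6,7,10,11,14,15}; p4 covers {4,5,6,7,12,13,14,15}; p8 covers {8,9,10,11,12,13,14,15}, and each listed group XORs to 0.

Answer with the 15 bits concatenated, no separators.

101110001100000

Place data at non-parity positions: p1 p2 1 p4 1 0 0 p8 1 1 0 0 0 0 0
p1 (pos 1,3,5,7,9,11,13,15): XOR of data positions = 1⊕1⊕0⊕1⊕0⊕0⊕0 = 1
p2 (pos 2,3,6,7,10,11,14,15): XOR of data positions = 1⊕0⊕0⊕1⊕0⊕0⊕0 = 0
p4 (pos 4,5,6,7,12,13,14,15): XOR of data positions = 1⊕0⊕0⊕0⊕0⊕0⊕0 = 1
p8 (pos 8,9,10,11,12,13,14,15): XOR of data positions = 1⊕1⊕0⊕0⊕0⊕0⊕0 = 0
Codeword: 101110001100000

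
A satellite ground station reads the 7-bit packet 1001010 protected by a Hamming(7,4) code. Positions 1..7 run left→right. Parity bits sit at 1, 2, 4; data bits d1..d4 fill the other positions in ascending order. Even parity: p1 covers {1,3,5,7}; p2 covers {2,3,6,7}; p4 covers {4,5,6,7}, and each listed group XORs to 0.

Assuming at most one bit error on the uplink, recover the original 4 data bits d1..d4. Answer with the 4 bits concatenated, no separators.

1010

s1 (pos 1,3,5,7): 1⊕0⊕0⊕0 = 1
s2 (pos 2,3,6,7): 0⊕0⊕1⊕0 = 1
s4 (pos 4,5,6,7): 1⊕0⊕1⊕0 = 0
Syndrome s4…s1 = 011 → error at position 3.
Flip position 3: 1001010 → 1011010
Read data bits from positions 3,5,6,7: 1010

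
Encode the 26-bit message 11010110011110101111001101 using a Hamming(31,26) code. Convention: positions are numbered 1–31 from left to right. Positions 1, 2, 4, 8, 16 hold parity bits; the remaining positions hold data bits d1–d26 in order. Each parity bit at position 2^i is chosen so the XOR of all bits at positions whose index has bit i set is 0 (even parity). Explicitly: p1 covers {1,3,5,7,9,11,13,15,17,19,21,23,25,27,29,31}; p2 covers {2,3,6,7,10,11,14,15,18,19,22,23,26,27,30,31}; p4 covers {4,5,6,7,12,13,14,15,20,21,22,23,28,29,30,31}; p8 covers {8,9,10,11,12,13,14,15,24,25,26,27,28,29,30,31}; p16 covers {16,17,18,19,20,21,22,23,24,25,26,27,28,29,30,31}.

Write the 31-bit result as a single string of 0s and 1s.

Place data at non-parity positions: p1 p2 1 p4 1 0 1 p8 0 1 1 0 0 1 1 p16 1 1 0 1 0 1 1 1 1 0 0 1 1 0 1
p1 (pos 1,3,5,7,9,11,13,15,17,19,21,23,25,27,29,31): XOR of data positions = 1⊕1⊕1⊕0⊕1⊕0⊕1⊕1⊕0⊕0⊕1⊕1⊕0⊕1⊕1 = 0
p2 (pos 2,3,6,7,10,11,14,15,18,19,22,23,26,27,30,31): XOR of data positions = 1⊕0⊕1⊕1⊕1⊕1⊕1⊕1⊕0⊕1⊕1⊕0⊕0⊕0⊕1 = 0
p4 (pos 4,5,6,7,12,13,14,15,20,21,22,23,28,29,30,31): XOR of data positions = 1⊕0⊕1⊕0⊕0⊕1⊕1⊕1⊕0⊕1⊕1⊕1⊕1⊕0⊕1 = 0
p8 (pos 8,9,10,11,12,13,14,15,24,25,26,27,28,29,30,31): XOR of data positions = 0⊕1⊕1⊕0⊕0⊕1⊕1⊕1⊕1⊕0⊕0⊕1⊕1⊕0⊕1 = 1
p16 (pos 16,17,18,19,20,21,22,23,24,25,26,27,28,29,30,31): XOR of data positions = 1⊕1⊕0⊕1⊕0⊕1⊕1⊕1⊕1⊕0⊕0⊕1⊕1⊕0⊕1 = 0
Codeword: 0010101101100110110101111001101

0010101101100110110101111001101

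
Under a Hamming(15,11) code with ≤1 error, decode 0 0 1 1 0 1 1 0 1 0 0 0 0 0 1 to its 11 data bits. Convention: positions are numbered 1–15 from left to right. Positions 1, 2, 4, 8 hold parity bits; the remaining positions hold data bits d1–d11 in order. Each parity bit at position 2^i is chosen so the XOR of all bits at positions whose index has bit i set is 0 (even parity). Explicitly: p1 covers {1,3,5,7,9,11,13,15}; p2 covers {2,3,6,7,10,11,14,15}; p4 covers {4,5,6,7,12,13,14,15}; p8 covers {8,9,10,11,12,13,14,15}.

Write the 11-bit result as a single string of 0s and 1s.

s1 (pos 1,3,5,7,9,11,13,15): 0⊕1⊕0⊕1⊕1⊕0⊕0⊕1 = 0
s2 (pos 2,3,6,7,10,11,14,15): 0⊕1⊕1⊕1⊕0⊕0⊕0⊕1 = 0
s4 (pos 4,5,6,7,12,13,14,15): 1⊕0⊕1⊕1⊕0⊕0⊕0⊕1 = 0
s8 (pos 8,9,10,11,12,13,14,15): 0⊕1⊕0⊕0⊕0⊕0⊕0⊕1 = 0
Syndrome s8…s1 = 0000 → no error.
Read data bits from positions 3,5,6,7,9,10,11,12,13,14,15: 10111000001

10111000001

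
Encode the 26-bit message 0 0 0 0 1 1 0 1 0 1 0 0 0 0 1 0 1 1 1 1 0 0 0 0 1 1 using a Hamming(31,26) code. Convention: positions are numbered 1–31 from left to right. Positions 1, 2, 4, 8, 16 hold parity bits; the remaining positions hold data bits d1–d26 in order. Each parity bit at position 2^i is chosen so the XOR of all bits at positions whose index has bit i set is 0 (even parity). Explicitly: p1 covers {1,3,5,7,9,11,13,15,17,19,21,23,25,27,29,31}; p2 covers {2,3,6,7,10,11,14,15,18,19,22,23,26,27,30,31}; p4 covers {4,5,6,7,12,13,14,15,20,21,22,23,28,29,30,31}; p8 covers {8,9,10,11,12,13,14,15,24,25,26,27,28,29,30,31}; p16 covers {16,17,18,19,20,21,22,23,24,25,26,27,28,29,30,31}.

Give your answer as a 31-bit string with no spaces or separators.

0001000011010101000101111000011

Place data at non-parity positions: p1 p2 0 p4 0 0 0 p8 1 1 0 1 0 1 0 p16 0 0 0 1 0 1 1 1 1 0 0 0 0 1 1
p1 (pos 1,3,5,7,9,11,13,15,17,19,21,23,25,27,29,31): XOR of data positions = 0⊕0⊕0⊕1⊕0⊕0⊕0⊕0⊕0⊕0⊕1⊕1⊕0⊕0⊕1 = 0
p2 (pos 2,3,6,7,10,11,14,15,18,19,22,23,26,27,30,31): XOR of data positions = 0⊕0⊕0⊕1⊕0⊕1⊕0⊕0⊕0⊕1⊕1⊕0⊕0⊕1⊕1 = 0
p4 (pos 4,5,6,7,12,13,14,15,20,21,22,23,28,29,30,31): XOR of data positions = 0⊕0⊕0⊕1⊕0⊕1⊕0⊕1⊕0⊕1⊕1⊕0⊕0⊕1⊕1 = 1
p8 (pos 8,9,10,11,12,13,14,15,24,25,26,27,28,29,30,31): XOR of data positions = 1⊕1⊕0⊕1⊕0⊕1⊕0⊕1⊕1⊕0⊕0⊕0⊕0⊕1⊕1 = 0
p16 (pos 16,17,18,19,20,21,22,23,24,25,26,27,28,29,30,31): XOR of data positions = 0⊕0⊕0⊕1⊕0⊕1⊕1⊕1⊕1⊕0⊕0⊕0⊕0⊕1⊕1 = 1
Codeword: 0001000011010101000101111000011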